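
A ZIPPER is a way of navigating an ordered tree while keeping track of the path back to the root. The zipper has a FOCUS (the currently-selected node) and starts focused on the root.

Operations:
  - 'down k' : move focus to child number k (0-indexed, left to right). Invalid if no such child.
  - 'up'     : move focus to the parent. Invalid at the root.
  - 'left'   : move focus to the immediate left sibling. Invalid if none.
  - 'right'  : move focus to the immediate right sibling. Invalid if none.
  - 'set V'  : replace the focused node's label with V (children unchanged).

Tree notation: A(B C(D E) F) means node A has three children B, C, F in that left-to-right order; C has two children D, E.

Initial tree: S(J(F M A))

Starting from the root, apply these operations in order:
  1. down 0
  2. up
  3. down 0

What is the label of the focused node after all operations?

Answer: J

Derivation:
Step 1 (down 0): focus=J path=0 depth=1 children=['F', 'M', 'A'] left=[] right=[] parent=S
Step 2 (up): focus=S path=root depth=0 children=['J'] (at root)
Step 3 (down 0): focus=J path=0 depth=1 children=['F', 'M', 'A'] left=[] right=[] parent=S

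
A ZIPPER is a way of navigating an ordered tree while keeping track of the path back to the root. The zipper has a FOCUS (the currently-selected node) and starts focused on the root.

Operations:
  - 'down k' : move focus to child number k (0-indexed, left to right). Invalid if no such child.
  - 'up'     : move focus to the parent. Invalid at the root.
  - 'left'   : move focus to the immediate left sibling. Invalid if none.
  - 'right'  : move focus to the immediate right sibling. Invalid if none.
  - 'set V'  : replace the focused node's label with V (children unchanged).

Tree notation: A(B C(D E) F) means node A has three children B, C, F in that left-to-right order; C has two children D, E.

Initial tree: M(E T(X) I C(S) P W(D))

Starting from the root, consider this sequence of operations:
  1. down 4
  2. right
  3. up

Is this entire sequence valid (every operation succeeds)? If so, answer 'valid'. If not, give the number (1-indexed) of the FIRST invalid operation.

Answer: valid

Derivation:
Step 1 (down 4): focus=P path=4 depth=1 children=[] left=['E', 'T', 'I', 'C'] right=['W'] parent=M
Step 2 (right): focus=W path=5 depth=1 children=['D'] left=['E', 'T', 'I', 'C', 'P'] right=[] parent=M
Step 3 (up): focus=M path=root depth=0 children=['E', 'T', 'I', 'C', 'P', 'W'] (at root)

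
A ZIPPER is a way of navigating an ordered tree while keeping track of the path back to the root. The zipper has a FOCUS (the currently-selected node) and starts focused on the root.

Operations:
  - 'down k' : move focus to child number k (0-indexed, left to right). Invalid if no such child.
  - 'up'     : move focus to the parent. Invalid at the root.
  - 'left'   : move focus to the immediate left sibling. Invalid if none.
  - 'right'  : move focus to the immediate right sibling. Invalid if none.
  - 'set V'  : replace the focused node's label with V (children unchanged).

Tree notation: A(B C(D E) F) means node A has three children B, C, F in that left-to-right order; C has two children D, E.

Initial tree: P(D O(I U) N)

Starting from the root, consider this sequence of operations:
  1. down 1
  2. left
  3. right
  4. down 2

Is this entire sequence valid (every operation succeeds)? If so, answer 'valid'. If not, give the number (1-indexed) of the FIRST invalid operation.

Answer: 4

Derivation:
Step 1 (down 1): focus=O path=1 depth=1 children=['I', 'U'] left=['D'] right=['N'] parent=P
Step 2 (left): focus=D path=0 depth=1 children=[] left=[] right=['O', 'N'] parent=P
Step 3 (right): focus=O path=1 depth=1 children=['I', 'U'] left=['D'] right=['N'] parent=P
Step 4 (down 2): INVALID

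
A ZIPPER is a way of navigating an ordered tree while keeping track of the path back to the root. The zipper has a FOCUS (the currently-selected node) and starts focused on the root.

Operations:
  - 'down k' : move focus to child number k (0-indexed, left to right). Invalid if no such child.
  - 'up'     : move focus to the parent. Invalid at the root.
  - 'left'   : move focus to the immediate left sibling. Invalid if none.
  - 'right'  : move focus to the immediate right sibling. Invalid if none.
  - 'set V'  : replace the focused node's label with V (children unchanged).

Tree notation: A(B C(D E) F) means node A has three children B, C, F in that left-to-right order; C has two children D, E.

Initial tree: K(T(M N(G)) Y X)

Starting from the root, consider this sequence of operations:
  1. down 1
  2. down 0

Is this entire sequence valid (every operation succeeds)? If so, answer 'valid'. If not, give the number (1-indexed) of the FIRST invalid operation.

Answer: 2

Derivation:
Step 1 (down 1): focus=Y path=1 depth=1 children=[] left=['T'] right=['X'] parent=K
Step 2 (down 0): INVALID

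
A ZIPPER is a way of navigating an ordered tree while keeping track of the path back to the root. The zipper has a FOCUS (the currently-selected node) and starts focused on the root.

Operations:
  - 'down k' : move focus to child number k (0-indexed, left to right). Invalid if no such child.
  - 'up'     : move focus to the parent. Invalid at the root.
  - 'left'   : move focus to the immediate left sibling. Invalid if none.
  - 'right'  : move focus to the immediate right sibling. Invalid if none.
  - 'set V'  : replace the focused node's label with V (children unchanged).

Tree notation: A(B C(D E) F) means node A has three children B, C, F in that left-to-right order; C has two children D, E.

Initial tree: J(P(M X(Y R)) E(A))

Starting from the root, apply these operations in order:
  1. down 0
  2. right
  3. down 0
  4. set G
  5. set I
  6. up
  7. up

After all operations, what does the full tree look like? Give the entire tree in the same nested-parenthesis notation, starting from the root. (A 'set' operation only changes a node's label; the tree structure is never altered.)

Step 1 (down 0): focus=P path=0 depth=1 children=['M', 'X'] left=[] right=['E'] parent=J
Step 2 (right): focus=E path=1 depth=1 children=['A'] left=['P'] right=[] parent=J
Step 3 (down 0): focus=A path=1/0 depth=2 children=[] left=[] right=[] parent=E
Step 4 (set G): focus=G path=1/0 depth=2 children=[] left=[] right=[] parent=E
Step 5 (set I): focus=I path=1/0 depth=2 children=[] left=[] right=[] parent=E
Step 6 (up): focus=E path=1 depth=1 children=['I'] left=['P'] right=[] parent=J
Step 7 (up): focus=J path=root depth=0 children=['P', 'E'] (at root)

Answer: J(P(M X(Y R)) E(I))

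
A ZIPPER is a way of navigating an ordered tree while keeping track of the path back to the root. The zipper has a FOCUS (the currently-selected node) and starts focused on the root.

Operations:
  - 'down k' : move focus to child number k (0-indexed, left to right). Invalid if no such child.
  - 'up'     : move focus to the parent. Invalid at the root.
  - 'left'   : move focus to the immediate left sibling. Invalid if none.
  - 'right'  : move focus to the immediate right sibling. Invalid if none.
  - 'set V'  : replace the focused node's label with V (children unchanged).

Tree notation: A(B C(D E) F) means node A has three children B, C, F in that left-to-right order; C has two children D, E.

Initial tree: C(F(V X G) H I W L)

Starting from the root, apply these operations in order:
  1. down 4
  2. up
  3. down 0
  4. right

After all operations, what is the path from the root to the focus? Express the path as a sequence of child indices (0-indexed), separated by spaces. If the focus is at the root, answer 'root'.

Step 1 (down 4): focus=L path=4 depth=1 children=[] left=['F', 'H', 'I', 'W'] right=[] parent=C
Step 2 (up): focus=C path=root depth=0 children=['F', 'H', 'I', 'W', 'L'] (at root)
Step 3 (down 0): focus=F path=0 depth=1 children=['V', 'X', 'G'] left=[] right=['H', 'I', 'W', 'L'] parent=C
Step 4 (right): focus=H path=1 depth=1 children=[] left=['F'] right=['I', 'W', 'L'] parent=C

Answer: 1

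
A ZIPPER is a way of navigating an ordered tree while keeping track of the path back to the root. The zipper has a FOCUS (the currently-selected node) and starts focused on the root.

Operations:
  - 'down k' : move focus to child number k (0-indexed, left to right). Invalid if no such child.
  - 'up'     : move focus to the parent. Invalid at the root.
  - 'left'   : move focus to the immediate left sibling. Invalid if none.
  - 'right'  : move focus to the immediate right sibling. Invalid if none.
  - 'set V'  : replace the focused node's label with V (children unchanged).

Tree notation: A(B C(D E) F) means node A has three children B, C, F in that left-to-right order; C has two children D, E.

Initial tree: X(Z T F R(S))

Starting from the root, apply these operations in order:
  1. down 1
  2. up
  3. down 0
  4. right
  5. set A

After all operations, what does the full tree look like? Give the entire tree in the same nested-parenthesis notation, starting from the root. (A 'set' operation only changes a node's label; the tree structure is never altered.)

Step 1 (down 1): focus=T path=1 depth=1 children=[] left=['Z'] right=['F', 'R'] parent=X
Step 2 (up): focus=X path=root depth=0 children=['Z', 'T', 'F', 'R'] (at root)
Step 3 (down 0): focus=Z path=0 depth=1 children=[] left=[] right=['T', 'F', 'R'] parent=X
Step 4 (right): focus=T path=1 depth=1 children=[] left=['Z'] right=['F', 'R'] parent=X
Step 5 (set A): focus=A path=1 depth=1 children=[] left=['Z'] right=['F', 'R'] parent=X

Answer: X(Z A F R(S))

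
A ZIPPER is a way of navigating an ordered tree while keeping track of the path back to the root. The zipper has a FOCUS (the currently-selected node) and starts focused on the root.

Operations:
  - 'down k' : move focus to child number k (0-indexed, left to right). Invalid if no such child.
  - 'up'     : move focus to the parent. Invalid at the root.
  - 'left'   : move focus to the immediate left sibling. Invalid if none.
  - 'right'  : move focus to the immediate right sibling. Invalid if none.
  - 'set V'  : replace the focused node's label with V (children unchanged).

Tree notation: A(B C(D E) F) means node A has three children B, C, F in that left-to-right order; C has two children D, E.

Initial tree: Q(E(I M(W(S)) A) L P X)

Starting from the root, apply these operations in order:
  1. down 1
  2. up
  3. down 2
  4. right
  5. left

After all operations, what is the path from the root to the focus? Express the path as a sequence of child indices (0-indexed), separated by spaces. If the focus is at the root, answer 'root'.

Answer: 2

Derivation:
Step 1 (down 1): focus=L path=1 depth=1 children=[] left=['E'] right=['P', 'X'] parent=Q
Step 2 (up): focus=Q path=root depth=0 children=['E', 'L', 'P', 'X'] (at root)
Step 3 (down 2): focus=P path=2 depth=1 children=[] left=['E', 'L'] right=['X'] parent=Q
Step 4 (right): focus=X path=3 depth=1 children=[] left=['E', 'L', 'P'] right=[] parent=Q
Step 5 (left): focus=P path=2 depth=1 children=[] left=['E', 'L'] right=['X'] parent=Q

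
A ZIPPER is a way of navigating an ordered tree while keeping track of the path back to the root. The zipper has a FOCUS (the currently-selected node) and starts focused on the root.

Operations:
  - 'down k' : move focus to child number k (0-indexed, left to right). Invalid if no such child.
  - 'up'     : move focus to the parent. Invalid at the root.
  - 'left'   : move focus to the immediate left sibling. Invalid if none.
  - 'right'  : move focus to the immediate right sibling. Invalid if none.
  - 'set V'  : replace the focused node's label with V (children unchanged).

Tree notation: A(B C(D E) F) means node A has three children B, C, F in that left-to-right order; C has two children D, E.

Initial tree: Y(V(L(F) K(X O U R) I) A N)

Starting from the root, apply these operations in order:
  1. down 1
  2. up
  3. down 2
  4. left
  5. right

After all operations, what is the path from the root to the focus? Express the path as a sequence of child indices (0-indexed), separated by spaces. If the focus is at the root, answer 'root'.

Answer: 2

Derivation:
Step 1 (down 1): focus=A path=1 depth=1 children=[] left=['V'] right=['N'] parent=Y
Step 2 (up): focus=Y path=root depth=0 children=['V', 'A', 'N'] (at root)
Step 3 (down 2): focus=N path=2 depth=1 children=[] left=['V', 'A'] right=[] parent=Y
Step 4 (left): focus=A path=1 depth=1 children=[] left=['V'] right=['N'] parent=Y
Step 5 (right): focus=N path=2 depth=1 children=[] left=['V', 'A'] right=[] parent=Y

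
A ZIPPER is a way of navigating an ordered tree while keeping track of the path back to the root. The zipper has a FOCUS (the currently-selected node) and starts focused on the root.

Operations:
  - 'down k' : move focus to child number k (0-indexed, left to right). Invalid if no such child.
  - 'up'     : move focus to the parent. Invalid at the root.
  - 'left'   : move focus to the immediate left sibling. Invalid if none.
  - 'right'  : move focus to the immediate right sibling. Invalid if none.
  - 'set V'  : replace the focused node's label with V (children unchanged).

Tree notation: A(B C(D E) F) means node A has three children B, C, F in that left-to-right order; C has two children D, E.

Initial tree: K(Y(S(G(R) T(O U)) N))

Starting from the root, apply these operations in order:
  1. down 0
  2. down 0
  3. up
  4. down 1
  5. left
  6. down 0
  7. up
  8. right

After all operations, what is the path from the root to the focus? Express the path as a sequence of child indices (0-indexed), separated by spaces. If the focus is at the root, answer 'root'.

Step 1 (down 0): focus=Y path=0 depth=1 children=['S', 'N'] left=[] right=[] parent=K
Step 2 (down 0): focus=S path=0/0 depth=2 children=['G', 'T'] left=[] right=['N'] parent=Y
Step 3 (up): focus=Y path=0 depth=1 children=['S', 'N'] left=[] right=[] parent=K
Step 4 (down 1): focus=N path=0/1 depth=2 children=[] left=['S'] right=[] parent=Y
Step 5 (left): focus=S path=0/0 depth=2 children=['G', 'T'] left=[] right=['N'] parent=Y
Step 6 (down 0): focus=G path=0/0/0 depth=3 children=['R'] left=[] right=['T'] parent=S
Step 7 (up): focus=S path=0/0 depth=2 children=['G', 'T'] left=[] right=['N'] parent=Y
Step 8 (right): focus=N path=0/1 depth=2 children=[] left=['S'] right=[] parent=Y

Answer: 0 1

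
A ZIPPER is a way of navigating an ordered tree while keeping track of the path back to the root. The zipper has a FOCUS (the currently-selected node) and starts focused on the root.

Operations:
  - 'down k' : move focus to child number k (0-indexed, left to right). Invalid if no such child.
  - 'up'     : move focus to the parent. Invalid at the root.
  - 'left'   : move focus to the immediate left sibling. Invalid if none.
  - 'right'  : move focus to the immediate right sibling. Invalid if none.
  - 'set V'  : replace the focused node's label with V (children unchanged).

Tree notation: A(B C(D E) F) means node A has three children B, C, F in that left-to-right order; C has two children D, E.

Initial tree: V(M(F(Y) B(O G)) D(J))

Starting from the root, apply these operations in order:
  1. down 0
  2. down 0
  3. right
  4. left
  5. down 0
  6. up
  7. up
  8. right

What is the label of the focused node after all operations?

Step 1 (down 0): focus=M path=0 depth=1 children=['F', 'B'] left=[] right=['D'] parent=V
Step 2 (down 0): focus=F path=0/0 depth=2 children=['Y'] left=[] right=['B'] parent=M
Step 3 (right): focus=B path=0/1 depth=2 children=['O', 'G'] left=['F'] right=[] parent=M
Step 4 (left): focus=F path=0/0 depth=2 children=['Y'] left=[] right=['B'] parent=M
Step 5 (down 0): focus=Y path=0/0/0 depth=3 children=[] left=[] right=[] parent=F
Step 6 (up): focus=F path=0/0 depth=2 children=['Y'] left=[] right=['B'] parent=M
Step 7 (up): focus=M path=0 depth=1 children=['F', 'B'] left=[] right=['D'] parent=V
Step 8 (right): focus=D path=1 depth=1 children=['J'] left=['M'] right=[] parent=V

Answer: D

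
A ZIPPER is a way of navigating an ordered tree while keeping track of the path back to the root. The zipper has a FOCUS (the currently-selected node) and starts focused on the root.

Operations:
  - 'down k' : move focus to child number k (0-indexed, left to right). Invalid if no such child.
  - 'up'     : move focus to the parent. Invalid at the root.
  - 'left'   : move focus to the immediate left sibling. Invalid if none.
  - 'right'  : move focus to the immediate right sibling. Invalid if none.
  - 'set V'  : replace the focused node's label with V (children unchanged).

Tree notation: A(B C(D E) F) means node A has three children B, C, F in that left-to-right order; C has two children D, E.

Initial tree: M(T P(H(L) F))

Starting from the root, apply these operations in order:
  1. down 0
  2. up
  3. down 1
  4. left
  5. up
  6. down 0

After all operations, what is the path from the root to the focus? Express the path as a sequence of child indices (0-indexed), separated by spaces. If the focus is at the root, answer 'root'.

Answer: 0

Derivation:
Step 1 (down 0): focus=T path=0 depth=1 children=[] left=[] right=['P'] parent=M
Step 2 (up): focus=M path=root depth=0 children=['T', 'P'] (at root)
Step 3 (down 1): focus=P path=1 depth=1 children=['H', 'F'] left=['T'] right=[] parent=M
Step 4 (left): focus=T path=0 depth=1 children=[] left=[] right=['P'] parent=M
Step 5 (up): focus=M path=root depth=0 children=['T', 'P'] (at root)
Step 6 (down 0): focus=T path=0 depth=1 children=[] left=[] right=['P'] parent=M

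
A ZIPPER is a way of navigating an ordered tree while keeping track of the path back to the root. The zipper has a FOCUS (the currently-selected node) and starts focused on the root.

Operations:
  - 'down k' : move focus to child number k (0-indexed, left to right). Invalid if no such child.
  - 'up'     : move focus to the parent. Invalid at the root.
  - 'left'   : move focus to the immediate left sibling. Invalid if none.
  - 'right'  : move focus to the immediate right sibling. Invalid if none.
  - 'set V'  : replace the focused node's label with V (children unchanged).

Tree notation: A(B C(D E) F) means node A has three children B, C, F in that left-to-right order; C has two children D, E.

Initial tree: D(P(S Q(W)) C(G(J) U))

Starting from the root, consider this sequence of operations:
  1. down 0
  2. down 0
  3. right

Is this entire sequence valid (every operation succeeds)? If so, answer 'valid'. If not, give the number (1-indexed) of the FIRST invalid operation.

Answer: valid

Derivation:
Step 1 (down 0): focus=P path=0 depth=1 children=['S', 'Q'] left=[] right=['C'] parent=D
Step 2 (down 0): focus=S path=0/0 depth=2 children=[] left=[] right=['Q'] parent=P
Step 3 (right): focus=Q path=0/1 depth=2 children=['W'] left=['S'] right=[] parent=P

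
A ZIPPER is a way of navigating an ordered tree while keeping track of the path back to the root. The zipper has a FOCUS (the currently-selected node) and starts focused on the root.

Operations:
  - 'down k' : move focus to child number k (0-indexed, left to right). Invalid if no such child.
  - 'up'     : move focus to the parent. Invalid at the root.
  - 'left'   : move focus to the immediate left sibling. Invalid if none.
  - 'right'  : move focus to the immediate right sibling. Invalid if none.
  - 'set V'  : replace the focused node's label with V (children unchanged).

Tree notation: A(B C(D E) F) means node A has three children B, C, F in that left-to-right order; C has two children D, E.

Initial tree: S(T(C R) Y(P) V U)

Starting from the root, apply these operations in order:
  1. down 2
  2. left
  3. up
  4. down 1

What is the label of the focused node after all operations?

Step 1 (down 2): focus=V path=2 depth=1 children=[] left=['T', 'Y'] right=['U'] parent=S
Step 2 (left): focus=Y path=1 depth=1 children=['P'] left=['T'] right=['V', 'U'] parent=S
Step 3 (up): focus=S path=root depth=0 children=['T', 'Y', 'V', 'U'] (at root)
Step 4 (down 1): focus=Y path=1 depth=1 children=['P'] left=['T'] right=['V', 'U'] parent=S

Answer: Y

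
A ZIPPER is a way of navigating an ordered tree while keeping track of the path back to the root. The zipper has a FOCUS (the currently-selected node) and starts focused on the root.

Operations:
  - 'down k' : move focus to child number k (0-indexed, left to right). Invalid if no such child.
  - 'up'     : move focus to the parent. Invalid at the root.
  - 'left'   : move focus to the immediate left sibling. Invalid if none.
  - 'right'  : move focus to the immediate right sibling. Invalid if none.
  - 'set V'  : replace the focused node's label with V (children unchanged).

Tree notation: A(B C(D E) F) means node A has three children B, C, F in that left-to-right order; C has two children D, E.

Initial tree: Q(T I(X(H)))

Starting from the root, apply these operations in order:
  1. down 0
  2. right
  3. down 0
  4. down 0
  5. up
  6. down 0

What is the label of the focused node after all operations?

Step 1 (down 0): focus=T path=0 depth=1 children=[] left=[] right=['I'] parent=Q
Step 2 (right): focus=I path=1 depth=1 children=['X'] left=['T'] right=[] parent=Q
Step 3 (down 0): focus=X path=1/0 depth=2 children=['H'] left=[] right=[] parent=I
Step 4 (down 0): focus=H path=1/0/0 depth=3 children=[] left=[] right=[] parent=X
Step 5 (up): focus=X path=1/0 depth=2 children=['H'] left=[] right=[] parent=I
Step 6 (down 0): focus=H path=1/0/0 depth=3 children=[] left=[] right=[] parent=X

Answer: H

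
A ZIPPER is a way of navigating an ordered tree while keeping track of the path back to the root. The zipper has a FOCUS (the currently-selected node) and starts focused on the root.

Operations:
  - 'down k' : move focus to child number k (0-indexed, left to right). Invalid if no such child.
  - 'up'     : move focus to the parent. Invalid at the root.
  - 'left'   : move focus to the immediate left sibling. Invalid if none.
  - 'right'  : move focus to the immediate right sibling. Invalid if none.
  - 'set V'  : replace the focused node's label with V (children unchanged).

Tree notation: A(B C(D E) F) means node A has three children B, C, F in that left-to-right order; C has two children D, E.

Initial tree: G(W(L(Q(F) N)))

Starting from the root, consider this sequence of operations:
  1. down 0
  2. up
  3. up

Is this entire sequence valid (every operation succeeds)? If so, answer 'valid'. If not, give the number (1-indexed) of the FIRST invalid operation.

Step 1 (down 0): focus=W path=0 depth=1 children=['L'] left=[] right=[] parent=G
Step 2 (up): focus=G path=root depth=0 children=['W'] (at root)
Step 3 (up): INVALID

Answer: 3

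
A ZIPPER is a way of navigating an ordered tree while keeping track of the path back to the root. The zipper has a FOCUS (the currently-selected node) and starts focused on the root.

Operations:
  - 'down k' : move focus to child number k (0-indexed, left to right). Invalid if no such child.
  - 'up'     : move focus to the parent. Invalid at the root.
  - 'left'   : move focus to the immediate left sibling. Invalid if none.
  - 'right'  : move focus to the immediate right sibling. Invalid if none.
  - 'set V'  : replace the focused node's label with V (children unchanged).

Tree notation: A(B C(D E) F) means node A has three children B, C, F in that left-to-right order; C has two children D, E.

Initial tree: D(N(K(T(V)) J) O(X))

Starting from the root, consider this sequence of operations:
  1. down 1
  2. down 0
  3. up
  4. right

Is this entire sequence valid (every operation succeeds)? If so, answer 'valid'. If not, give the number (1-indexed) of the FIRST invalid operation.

Step 1 (down 1): focus=O path=1 depth=1 children=['X'] left=['N'] right=[] parent=D
Step 2 (down 0): focus=X path=1/0 depth=2 children=[] left=[] right=[] parent=O
Step 3 (up): focus=O path=1 depth=1 children=['X'] left=['N'] right=[] parent=D
Step 4 (right): INVALID

Answer: 4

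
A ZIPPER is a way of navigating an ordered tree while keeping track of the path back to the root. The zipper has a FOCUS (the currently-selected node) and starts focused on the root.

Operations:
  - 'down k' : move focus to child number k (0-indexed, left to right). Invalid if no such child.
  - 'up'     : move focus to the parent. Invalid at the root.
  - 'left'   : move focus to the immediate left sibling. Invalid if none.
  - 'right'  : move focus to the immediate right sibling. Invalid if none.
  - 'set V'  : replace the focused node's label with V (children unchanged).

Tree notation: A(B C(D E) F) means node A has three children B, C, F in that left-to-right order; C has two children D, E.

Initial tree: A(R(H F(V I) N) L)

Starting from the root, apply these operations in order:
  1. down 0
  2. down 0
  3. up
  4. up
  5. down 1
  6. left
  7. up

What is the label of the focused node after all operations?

Step 1 (down 0): focus=R path=0 depth=1 children=['H', 'F', 'N'] left=[] right=['L'] parent=A
Step 2 (down 0): focus=H path=0/0 depth=2 children=[] left=[] right=['F', 'N'] parent=R
Step 3 (up): focus=R path=0 depth=1 children=['H', 'F', 'N'] left=[] right=['L'] parent=A
Step 4 (up): focus=A path=root depth=0 children=['R', 'L'] (at root)
Step 5 (down 1): focus=L path=1 depth=1 children=[] left=['R'] right=[] parent=A
Step 6 (left): focus=R path=0 depth=1 children=['H', 'F', 'N'] left=[] right=['L'] parent=A
Step 7 (up): focus=A path=root depth=0 children=['R', 'L'] (at root)

Answer: A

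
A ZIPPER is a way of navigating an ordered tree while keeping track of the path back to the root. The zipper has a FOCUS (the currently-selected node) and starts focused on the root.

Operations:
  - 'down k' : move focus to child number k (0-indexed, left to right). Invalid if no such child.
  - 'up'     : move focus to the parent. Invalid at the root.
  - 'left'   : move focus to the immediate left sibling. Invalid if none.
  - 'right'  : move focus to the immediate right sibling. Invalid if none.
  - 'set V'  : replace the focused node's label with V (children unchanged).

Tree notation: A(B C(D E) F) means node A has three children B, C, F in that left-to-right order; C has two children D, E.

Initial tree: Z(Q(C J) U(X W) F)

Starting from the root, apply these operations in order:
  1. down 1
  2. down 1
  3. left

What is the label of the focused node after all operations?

Step 1 (down 1): focus=U path=1 depth=1 children=['X', 'W'] left=['Q'] right=['F'] parent=Z
Step 2 (down 1): focus=W path=1/1 depth=2 children=[] left=['X'] right=[] parent=U
Step 3 (left): focus=X path=1/0 depth=2 children=[] left=[] right=['W'] parent=U

Answer: X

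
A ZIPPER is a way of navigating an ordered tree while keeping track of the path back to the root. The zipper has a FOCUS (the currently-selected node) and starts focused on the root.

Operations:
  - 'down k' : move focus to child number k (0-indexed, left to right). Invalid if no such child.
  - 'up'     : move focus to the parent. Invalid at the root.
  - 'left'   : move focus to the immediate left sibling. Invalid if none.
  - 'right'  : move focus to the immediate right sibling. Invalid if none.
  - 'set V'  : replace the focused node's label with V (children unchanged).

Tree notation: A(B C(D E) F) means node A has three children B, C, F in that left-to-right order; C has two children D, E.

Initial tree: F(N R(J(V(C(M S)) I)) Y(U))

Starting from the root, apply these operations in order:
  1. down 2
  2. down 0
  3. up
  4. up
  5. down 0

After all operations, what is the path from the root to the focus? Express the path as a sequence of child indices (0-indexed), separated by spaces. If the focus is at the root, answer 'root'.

Step 1 (down 2): focus=Y path=2 depth=1 children=['U'] left=['N', 'R'] right=[] parent=F
Step 2 (down 0): focus=U path=2/0 depth=2 children=[] left=[] right=[] parent=Y
Step 3 (up): focus=Y path=2 depth=1 children=['U'] left=['N', 'R'] right=[] parent=F
Step 4 (up): focus=F path=root depth=0 children=['N', 'R', 'Y'] (at root)
Step 5 (down 0): focus=N path=0 depth=1 children=[] left=[] right=['R', 'Y'] parent=F

Answer: 0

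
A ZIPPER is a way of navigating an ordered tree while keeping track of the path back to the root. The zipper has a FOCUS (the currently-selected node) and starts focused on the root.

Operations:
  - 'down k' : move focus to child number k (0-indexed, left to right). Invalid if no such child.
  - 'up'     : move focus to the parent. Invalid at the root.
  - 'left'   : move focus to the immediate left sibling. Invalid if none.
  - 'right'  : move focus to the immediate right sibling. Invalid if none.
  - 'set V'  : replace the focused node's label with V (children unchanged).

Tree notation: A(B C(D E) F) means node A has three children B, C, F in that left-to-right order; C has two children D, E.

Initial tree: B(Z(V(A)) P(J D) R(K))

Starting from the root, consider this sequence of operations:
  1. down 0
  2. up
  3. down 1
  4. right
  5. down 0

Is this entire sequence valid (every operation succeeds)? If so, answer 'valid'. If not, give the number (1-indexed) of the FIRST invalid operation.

Step 1 (down 0): focus=Z path=0 depth=1 children=['V'] left=[] right=['P', 'R'] parent=B
Step 2 (up): focus=B path=root depth=0 children=['Z', 'P', 'R'] (at root)
Step 3 (down 1): focus=P path=1 depth=1 children=['J', 'D'] left=['Z'] right=['R'] parent=B
Step 4 (right): focus=R path=2 depth=1 children=['K'] left=['Z', 'P'] right=[] parent=B
Step 5 (down 0): focus=K path=2/0 depth=2 children=[] left=[] right=[] parent=R

Answer: valid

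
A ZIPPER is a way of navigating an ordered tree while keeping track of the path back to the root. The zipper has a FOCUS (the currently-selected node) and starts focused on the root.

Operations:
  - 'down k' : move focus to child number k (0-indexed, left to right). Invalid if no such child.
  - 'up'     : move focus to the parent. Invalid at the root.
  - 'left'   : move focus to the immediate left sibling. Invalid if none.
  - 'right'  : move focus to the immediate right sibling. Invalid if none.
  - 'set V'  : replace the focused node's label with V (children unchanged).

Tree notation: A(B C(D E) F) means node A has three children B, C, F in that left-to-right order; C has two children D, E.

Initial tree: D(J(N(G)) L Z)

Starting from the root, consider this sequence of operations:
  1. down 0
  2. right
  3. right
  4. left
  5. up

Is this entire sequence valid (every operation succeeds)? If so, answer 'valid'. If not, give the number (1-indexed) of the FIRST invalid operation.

Answer: valid

Derivation:
Step 1 (down 0): focus=J path=0 depth=1 children=['N'] left=[] right=['L', 'Z'] parent=D
Step 2 (right): focus=L path=1 depth=1 children=[] left=['J'] right=['Z'] parent=D
Step 3 (right): focus=Z path=2 depth=1 children=[] left=['J', 'L'] right=[] parent=D
Step 4 (left): focus=L path=1 depth=1 children=[] left=['J'] right=['Z'] parent=D
Step 5 (up): focus=D path=root depth=0 children=['J', 'L', 'Z'] (at root)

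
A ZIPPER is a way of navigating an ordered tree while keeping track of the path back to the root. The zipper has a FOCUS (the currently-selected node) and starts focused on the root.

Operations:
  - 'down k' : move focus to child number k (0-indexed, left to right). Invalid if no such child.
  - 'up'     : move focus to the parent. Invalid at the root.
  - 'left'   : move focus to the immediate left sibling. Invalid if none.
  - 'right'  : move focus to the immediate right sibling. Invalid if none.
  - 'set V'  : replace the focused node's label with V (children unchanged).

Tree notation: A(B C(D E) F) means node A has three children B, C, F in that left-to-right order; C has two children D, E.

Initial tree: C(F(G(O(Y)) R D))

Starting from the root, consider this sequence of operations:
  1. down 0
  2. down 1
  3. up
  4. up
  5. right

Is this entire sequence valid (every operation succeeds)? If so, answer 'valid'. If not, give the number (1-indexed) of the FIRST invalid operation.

Step 1 (down 0): focus=F path=0 depth=1 children=['G', 'R', 'D'] left=[] right=[] parent=C
Step 2 (down 1): focus=R path=0/1 depth=2 children=[] left=['G'] right=['D'] parent=F
Step 3 (up): focus=F path=0 depth=1 children=['G', 'R', 'D'] left=[] right=[] parent=C
Step 4 (up): focus=C path=root depth=0 children=['F'] (at root)
Step 5 (right): INVALID

Answer: 5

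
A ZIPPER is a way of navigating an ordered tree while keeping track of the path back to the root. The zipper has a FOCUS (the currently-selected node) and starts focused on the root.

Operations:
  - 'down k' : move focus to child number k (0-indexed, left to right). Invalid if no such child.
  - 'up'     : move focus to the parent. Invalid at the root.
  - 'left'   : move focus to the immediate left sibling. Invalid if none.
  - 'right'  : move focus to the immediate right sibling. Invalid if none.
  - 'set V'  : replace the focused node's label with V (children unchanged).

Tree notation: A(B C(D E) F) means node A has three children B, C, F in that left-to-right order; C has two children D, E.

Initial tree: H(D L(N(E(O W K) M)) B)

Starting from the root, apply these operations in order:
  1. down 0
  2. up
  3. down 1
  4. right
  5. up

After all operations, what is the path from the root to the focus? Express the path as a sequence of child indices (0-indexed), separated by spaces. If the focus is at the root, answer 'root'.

Answer: root

Derivation:
Step 1 (down 0): focus=D path=0 depth=1 children=[] left=[] right=['L', 'B'] parent=H
Step 2 (up): focus=H path=root depth=0 children=['D', 'L', 'B'] (at root)
Step 3 (down 1): focus=L path=1 depth=1 children=['N'] left=['D'] right=['B'] parent=H
Step 4 (right): focus=B path=2 depth=1 children=[] left=['D', 'L'] right=[] parent=H
Step 5 (up): focus=H path=root depth=0 children=['D', 'L', 'B'] (at root)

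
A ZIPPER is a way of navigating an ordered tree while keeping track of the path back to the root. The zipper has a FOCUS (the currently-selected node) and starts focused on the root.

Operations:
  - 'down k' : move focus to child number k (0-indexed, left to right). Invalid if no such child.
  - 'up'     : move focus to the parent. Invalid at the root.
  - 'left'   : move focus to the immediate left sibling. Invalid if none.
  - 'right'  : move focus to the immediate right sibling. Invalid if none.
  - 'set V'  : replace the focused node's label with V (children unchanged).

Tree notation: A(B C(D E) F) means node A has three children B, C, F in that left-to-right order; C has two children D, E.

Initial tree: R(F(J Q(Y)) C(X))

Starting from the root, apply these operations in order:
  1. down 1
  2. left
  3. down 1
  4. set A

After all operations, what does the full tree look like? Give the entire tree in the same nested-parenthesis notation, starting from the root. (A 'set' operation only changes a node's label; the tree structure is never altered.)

Answer: R(F(J A(Y)) C(X))

Derivation:
Step 1 (down 1): focus=C path=1 depth=1 children=['X'] left=['F'] right=[] parent=R
Step 2 (left): focus=F path=0 depth=1 children=['J', 'Q'] left=[] right=['C'] parent=R
Step 3 (down 1): focus=Q path=0/1 depth=2 children=['Y'] left=['J'] right=[] parent=F
Step 4 (set A): focus=A path=0/1 depth=2 children=['Y'] left=['J'] right=[] parent=F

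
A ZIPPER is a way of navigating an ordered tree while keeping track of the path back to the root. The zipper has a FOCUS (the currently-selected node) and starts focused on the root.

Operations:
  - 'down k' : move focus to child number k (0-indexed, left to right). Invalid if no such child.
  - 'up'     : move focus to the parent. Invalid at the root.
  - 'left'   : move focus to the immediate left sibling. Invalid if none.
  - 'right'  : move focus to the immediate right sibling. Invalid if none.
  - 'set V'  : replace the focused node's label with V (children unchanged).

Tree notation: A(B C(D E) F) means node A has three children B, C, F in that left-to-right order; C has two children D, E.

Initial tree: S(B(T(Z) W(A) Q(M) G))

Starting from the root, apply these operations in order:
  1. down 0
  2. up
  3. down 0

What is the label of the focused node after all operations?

Step 1 (down 0): focus=B path=0 depth=1 children=['T', 'W', 'Q', 'G'] left=[] right=[] parent=S
Step 2 (up): focus=S path=root depth=0 children=['B'] (at root)
Step 3 (down 0): focus=B path=0 depth=1 children=['T', 'W', 'Q', 'G'] left=[] right=[] parent=S

Answer: B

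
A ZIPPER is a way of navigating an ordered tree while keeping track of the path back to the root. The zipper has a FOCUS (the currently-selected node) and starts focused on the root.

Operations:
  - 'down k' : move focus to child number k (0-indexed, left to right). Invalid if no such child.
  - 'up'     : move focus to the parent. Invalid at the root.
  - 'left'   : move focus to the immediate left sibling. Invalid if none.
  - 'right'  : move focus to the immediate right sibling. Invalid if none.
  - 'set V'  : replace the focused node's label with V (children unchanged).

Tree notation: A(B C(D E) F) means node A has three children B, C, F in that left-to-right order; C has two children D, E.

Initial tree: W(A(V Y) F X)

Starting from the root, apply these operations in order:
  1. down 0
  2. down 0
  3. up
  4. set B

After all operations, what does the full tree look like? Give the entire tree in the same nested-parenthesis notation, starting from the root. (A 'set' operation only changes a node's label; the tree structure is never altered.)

Step 1 (down 0): focus=A path=0 depth=1 children=['V', 'Y'] left=[] right=['F', 'X'] parent=W
Step 2 (down 0): focus=V path=0/0 depth=2 children=[] left=[] right=['Y'] parent=A
Step 3 (up): focus=A path=0 depth=1 children=['V', 'Y'] left=[] right=['F', 'X'] parent=W
Step 4 (set B): focus=B path=0 depth=1 children=['V', 'Y'] left=[] right=['F', 'X'] parent=W

Answer: W(B(V Y) F X)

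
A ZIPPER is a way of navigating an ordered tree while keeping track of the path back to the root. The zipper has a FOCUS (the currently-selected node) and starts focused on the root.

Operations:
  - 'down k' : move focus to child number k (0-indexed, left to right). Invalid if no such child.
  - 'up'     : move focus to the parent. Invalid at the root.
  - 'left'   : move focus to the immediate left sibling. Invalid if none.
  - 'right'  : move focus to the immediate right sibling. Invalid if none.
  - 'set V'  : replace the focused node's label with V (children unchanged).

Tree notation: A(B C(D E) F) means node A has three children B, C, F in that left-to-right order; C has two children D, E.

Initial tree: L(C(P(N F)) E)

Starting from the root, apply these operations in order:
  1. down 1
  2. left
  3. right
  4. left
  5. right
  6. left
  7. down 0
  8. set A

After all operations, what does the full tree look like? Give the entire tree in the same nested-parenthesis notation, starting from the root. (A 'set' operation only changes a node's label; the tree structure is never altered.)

Answer: L(C(A(N F)) E)

Derivation:
Step 1 (down 1): focus=E path=1 depth=1 children=[] left=['C'] right=[] parent=L
Step 2 (left): focus=C path=0 depth=1 children=['P'] left=[] right=['E'] parent=L
Step 3 (right): focus=E path=1 depth=1 children=[] left=['C'] right=[] parent=L
Step 4 (left): focus=C path=0 depth=1 children=['P'] left=[] right=['E'] parent=L
Step 5 (right): focus=E path=1 depth=1 children=[] left=['C'] right=[] parent=L
Step 6 (left): focus=C path=0 depth=1 children=['P'] left=[] right=['E'] parent=L
Step 7 (down 0): focus=P path=0/0 depth=2 children=['N', 'F'] left=[] right=[] parent=C
Step 8 (set A): focus=A path=0/0 depth=2 children=['N', 'F'] left=[] right=[] parent=C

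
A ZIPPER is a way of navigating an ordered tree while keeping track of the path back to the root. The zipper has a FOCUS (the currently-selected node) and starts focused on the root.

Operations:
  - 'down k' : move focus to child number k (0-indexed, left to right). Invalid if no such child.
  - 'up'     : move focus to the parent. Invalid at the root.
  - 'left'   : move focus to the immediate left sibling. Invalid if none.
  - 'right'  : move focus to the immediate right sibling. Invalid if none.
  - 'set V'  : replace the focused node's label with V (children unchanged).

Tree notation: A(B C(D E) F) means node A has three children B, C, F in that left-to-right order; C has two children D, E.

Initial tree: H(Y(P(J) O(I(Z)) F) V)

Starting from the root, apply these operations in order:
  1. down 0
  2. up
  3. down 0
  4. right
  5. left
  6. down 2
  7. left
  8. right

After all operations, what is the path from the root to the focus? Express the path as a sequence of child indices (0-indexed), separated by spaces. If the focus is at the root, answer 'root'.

Step 1 (down 0): focus=Y path=0 depth=1 children=['P', 'O', 'F'] left=[] right=['V'] parent=H
Step 2 (up): focus=H path=root depth=0 children=['Y', 'V'] (at root)
Step 3 (down 0): focus=Y path=0 depth=1 children=['P', 'O', 'F'] left=[] right=['V'] parent=H
Step 4 (right): focus=V path=1 depth=1 children=[] left=['Y'] right=[] parent=H
Step 5 (left): focus=Y path=0 depth=1 children=['P', 'O', 'F'] left=[] right=['V'] parent=H
Step 6 (down 2): focus=F path=0/2 depth=2 children=[] left=['P', 'O'] right=[] parent=Y
Step 7 (left): focus=O path=0/1 depth=2 children=['I'] left=['P'] right=['F'] parent=Y
Step 8 (right): focus=F path=0/2 depth=2 children=[] left=['P', 'O'] right=[] parent=Y

Answer: 0 2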